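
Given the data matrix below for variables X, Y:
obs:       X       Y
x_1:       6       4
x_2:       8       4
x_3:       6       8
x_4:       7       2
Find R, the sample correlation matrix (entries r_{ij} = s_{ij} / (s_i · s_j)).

Step 1 — column means:
  mean(X) = (6 + 8 + 6 + 7) / 4 = 27/4 = 6.75
  mean(Y) = (4 + 4 + 8 + 2) / 4 = 18/4 = 4.5

Step 2 — sample variances and covariances s[i,j] = (1/(n-1)) · Σ_k (x_{k,i} - mean_i) · (x_{k,j} - mean_j), with n-1 = 3:
  s[X,X] = ((-0.75)·(-0.75) + (1.25)·(1.25) + (-0.75)·(-0.75) + (0.25)·(0.25)) / 3 = 2.75/3 = 0.9167
  s[X,Y] = ((-0.75)·(-0.5) + (1.25)·(-0.5) + (-0.75)·(3.5) + (0.25)·(-2.5)) / 3 = -3.5/3 = -1.1667
  s[Y,Y] = ((-0.5)·(-0.5) + (-0.5)·(-0.5) + (3.5)·(3.5) + (-2.5)·(-2.5)) / 3 = 19/3 = 6.3333
  Sample standard deviations s_i = √(s[i,i]):
  s(X) = √(0.9167) = 0.9574
  s(Y) = √(6.3333) = 2.5166

Step 3 — r_{ij} = s_{ij} / (s_i · s_j):
  r[X,X] = 1 (diagonal).
  r[X,Y] = -1.1667 / (0.9574 · 2.5166) = -1.1667 / 2.4095 = -0.4842
  r[Y,Y] = 1 (diagonal).

R is symmetric with unit diagonal. Assembling:

R = [[1, -0.4842],
 [-0.4842, 1]]


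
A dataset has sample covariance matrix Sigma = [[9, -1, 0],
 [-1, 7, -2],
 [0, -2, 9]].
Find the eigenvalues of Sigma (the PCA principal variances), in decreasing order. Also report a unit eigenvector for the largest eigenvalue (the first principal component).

Step 1 — characteristic polynomial p(λ) = det(λI - Sigma) = λ³ - tr·λ² + c_1·λ - det, where tr = trace, c_1 = sum of the principal 2×2 minors, det = det(Sigma):
  tr = 9 + 7 + 9 = 25,
  c_1 = (9·7 - (-1)²) + (9·9 - (0)²) + (7·9 - (-2)²) = 62 + 81 + 59 = 202,
  det = 9·(7·9 - (-2)²) - (-1)·((-1)·9 - (-2)·(0)) + (0)·((-1)·(-2) - 7·(0)) = 9·(59) - (-1)·(-9) + (0)·(2) = 522.
  So p(λ) = λ³ - 25λ² + 202λ - 522.
Step 2 — look for an integer root (rational root theorem: any rational root is an integer divisor of 522). Testing λ = 9:
  p(9) = 729 - 2025 + 1818 - 522 = 0  ✓
  Dividing out (λ - 9): p(λ) = (λ - 9)(λ² - 16λ + 58).
Step 3 — remaining eigenvalues from the quadratic λ² - 16λ + 58 = 0:
  Δ = 16² - 4·58 = 256 - 232 = 24,  λ = (16 ± √24)/2 = (16 ± 4.899)/2 ≈ 10.4495 or 5.5505.
  Sorted: λ_1 = 10.4495,  λ_2 = 9,  λ_3 = 5.5505  (check: sum = 25 = tr ✓).

Step 4 — unit eigenvector for λ_1 ≈ 10.4495: v spans the null space of (Sigma - λ_1 I), whose rows are
  r_1 = (-1.4495, -1, 0),  r_2 = (-1, -3.4495, -2),  r_3 = (0, -2, -1.4495).
  v is orthogonal to every row, so take v ∝ r_1 × r_2 = ((-1)·(-2) - (0)·(-3.4495), (0)·(-1) - (-1.4495)·(-2), (-1.4495)·(-3.4495) - (-1)·(-1)) ≈ (2, -2.899, 4).
  Let u = (2, -2.899, 4).
  ||u|| = √((2)² + (-2.899)² + (4)²) = √(28.4041) ≈ 5.3295,  v_1 = u/||u|| ≈ (0.3753, -0.5439, 0.7505) (||v_1|| = 1).

λ_1 = 10.4495,  λ_2 = 9,  λ_3 = 5.5505;  v_1 ≈ (0.3753, -0.5439, 0.7505)


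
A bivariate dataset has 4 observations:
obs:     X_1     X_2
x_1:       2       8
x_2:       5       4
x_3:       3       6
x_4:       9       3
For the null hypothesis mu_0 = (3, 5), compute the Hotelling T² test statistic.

Step 1 — sample mean vector:
  mean(X_1) = (2 + 5 + 3 + 9) / 4 = 19/4 = 4.75
  mean(X_2) = (8 + 4 + 6 + 3) / 4 = 21/4 = 5.25
  x̄ = (4.75, 5.25),  deviation x̄ - mu_0 = (4.75, 5.25) - (3, 5) = (1.75, 0.25).

Step 2 — sample covariance matrix, S[i,j] = (1/(n-1)) · Σ_k (x_{k,i} - mean_i) · (x_{k,j} - mean_j), divisor n-1 = 3:
  S[X_1,X_1] = ((-2.75)·(-2.75) + (0.25)·(0.25) + (-1.75)·(-1.75) + (4.25)·(4.25)) / 3 = 28.75/3 = 9.5833
  S[X_1,X_2] = ((-2.75)·(2.75) + (0.25)·(-1.25) + (-1.75)·(0.75) + (4.25)·(-2.25)) / 3 = -18.75/3 = -6.25
  S[X_2,X_2] = ((2.75)·(2.75) + (-1.25)·(-1.25) + (0.75)·(0.75) + (-2.25)·(-2.25)) / 3 = 14.75/3 = 4.9167
  S = [[9.5833, -6.25],
 [-6.25, 4.9167]].

Step 3 — invert S. det(S) = 9.5833·4.9167 - (-6.25)² = 8.0556.
  S^{-1} = (1/det) · [[d, -b], [-b, a]] = [[0.6103, 0.7759],
 [0.7759, 1.1897]].

Step 4 — quadratic form (x̄ - mu_0)^T · S^{-1} · (x̄ - mu_0):
  S^{-1} · (x̄ - mu_0) = (1.2621, 1.6552),
  (x̄ - mu_0)^T · [...] = (1.75)·(1.2621) + (0.25)·(1.6552) = 2.6224.

Step 5 — scale by n: T² = 4 · 2.6224 = 10.4897.

T² ≈ 10.4897


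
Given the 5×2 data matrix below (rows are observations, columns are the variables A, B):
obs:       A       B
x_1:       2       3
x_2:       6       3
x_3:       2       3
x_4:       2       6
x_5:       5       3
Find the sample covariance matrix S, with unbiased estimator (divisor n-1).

Step 1 — column means:
  mean(A) = (2 + 6 + 2 + 2 + 5) / 5 = 17/5 = 3.4
  mean(B) = (3 + 3 + 3 + 6 + 3) / 5 = 18/5 = 3.6

Step 2 — sample covariance S[i,j] = (1/(n-1)) · Σ_k (x_{k,i} - mean_i) · (x_{k,j} - mean_j), with n-1 = 4.
  S[A,A] = ((-1.4)·(-1.4) + (2.6)·(2.6) + (-1.4)·(-1.4) + (-1.4)·(-1.4) + (1.6)·(1.6)) / 4 = 15.2/4 = 3.8
  S[A,B] = ((-1.4)·(-0.6) + (2.6)·(-0.6) + (-1.4)·(-0.6) + (-1.4)·(2.4) + (1.6)·(-0.6)) / 4 = -4.2/4 = -1.05
  S[B,B] = ((-0.6)·(-0.6) + (-0.6)·(-0.6) + (-0.6)·(-0.6) + (2.4)·(2.4) + (-0.6)·(-0.6)) / 4 = 7.2/4 = 1.8

S is symmetric (S[j,i] = S[i,j]). Assembling:

S = [[3.8, -1.05],
 [-1.05, 1.8]]


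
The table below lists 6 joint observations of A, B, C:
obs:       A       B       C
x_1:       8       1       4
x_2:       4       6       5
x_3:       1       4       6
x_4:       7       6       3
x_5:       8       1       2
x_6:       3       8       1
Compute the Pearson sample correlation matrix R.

Step 1 — column means:
  mean(A) = (8 + 4 + 1 + 7 + 8 + 3) / 6 = 31/6 = 5.1667
  mean(B) = (1 + 6 + 4 + 6 + 1 + 8) / 6 = 26/6 = 4.3333
  mean(C) = (4 + 5 + 6 + 3 + 2 + 1) / 6 = 21/6 = 3.5

Step 2 — sample variances and covariances s[i,j] = (1/(n-1)) · Σ_k (x_{k,i} - mean_i) · (x_{k,j} - mean_j), with n-1 = 5:
  s[A,A] = ((2.8333)·(2.8333) + (-1.1667)·(-1.1667) + (-4.1667)·(-4.1667) + (1.8333)·(1.8333) + (2.8333)·(2.8333) + (-2.1667)·(-2.1667)) / 5 = 42.8333/5 = 8.5667
  s[A,B] = ((2.8333)·(-3.3333) + (-1.1667)·(1.6667) + (-4.1667)·(-0.3333) + (1.8333)·(1.6667) + (2.8333)·(-3.3333) + (-2.1667)·(3.6667)) / 5 = -24.3333/5 = -4.8667
  s[A,C] = ((2.8333)·(0.5) + (-1.1667)·(1.5) + (-4.1667)·(2.5) + (1.8333)·(-0.5) + (2.8333)·(-1.5) + (-2.1667)·(-2.5)) / 5 = -10.5/5 = -2.1
  s[B,B] = ((-3.3333)·(-3.3333) + (1.6667)·(1.6667) + (-0.3333)·(-0.3333) + (1.6667)·(1.6667) + (-3.3333)·(-3.3333) + (3.6667)·(3.6667)) / 5 = 41.3333/5 = 8.2667
  s[B,C] = ((-3.3333)·(0.5) + (1.6667)·(1.5) + (-0.3333)·(2.5) + (1.6667)·(-0.5) + (-3.3333)·(-1.5) + (3.6667)·(-2.5)) / 5 = -5/5 = -1
  s[C,C] = ((0.5)·(0.5) + (1.5)·(1.5) + (2.5)·(2.5) + (-0.5)·(-0.5) + (-1.5)·(-1.5) + (-2.5)·(-2.5)) / 5 = 17.5/5 = 3.5
  Sample standard deviations s_i = √(s[i,i]):
  s(A) = √(8.5667) = 2.9269
  s(B) = √(8.2667) = 2.8752
  s(C) = √(3.5) = 1.8708

Step 3 — r_{ij} = s_{ij} / (s_i · s_j):
  r[A,A] = 1 (diagonal).
  r[A,B] = -4.8667 / (2.9269 · 2.8752) = -4.8667 / 8.4153 = -0.5783
  r[A,C] = -2.1 / (2.9269 · 1.8708) = -2.1 / 5.4757 = -0.3835
  r[B,B] = 1 (diagonal).
  r[B,C] = -1 / (2.8752 · 1.8708) = -1 / 5.379 = -0.1859
  r[C,C] = 1 (diagonal).

R is symmetric with unit diagonal. Assembling:

R = [[1, -0.5783, -0.3835],
 [-0.5783, 1, -0.1859],
 [-0.3835, -0.1859, 1]]


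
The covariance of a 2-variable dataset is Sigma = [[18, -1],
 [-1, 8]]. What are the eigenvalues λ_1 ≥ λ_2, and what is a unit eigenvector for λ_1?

Step 1 — characteristic polynomial of 2×2 Sigma:
  det(Sigma - λI) = λ² - trace · λ + det = 0.
  trace = 18 + 8 = 26, det = 18·8 - (-1)² = 143.
Step 2 — discriminant:
  Δ = trace² - 4·det = 676 - 572 = 104.
Step 3 — eigenvalues:
  λ = (trace ± √Δ)/2 = (26 ± 10.198)/2,
  λ_1 = 18.099,  λ_2 = 7.901.

Step 4 — unit eigenvector for λ_1: solve (Sigma - λ_1 I)v = 0. First row:
  (18 - 18.099)·v_x + (-1)·v_y = 0, i.e. (-0.099)·v_x + (-1)·v_y = 0,
  so v ∝ (b, λ_1 - a) = (-1, 0.099); multiply by -1 so the first entry is positive: u = (1, -0.099).
  ||u|| = √((1)² + (-0.099)²) = √(1.0098) ≈ 1.0049,
  v_1 = u/||u|| ≈ (0.9951, -0.0985) (||v_1|| = 1).

λ_1 = 18.099,  λ_2 = 7.901;  v_1 ≈ (0.9951, -0.0985)


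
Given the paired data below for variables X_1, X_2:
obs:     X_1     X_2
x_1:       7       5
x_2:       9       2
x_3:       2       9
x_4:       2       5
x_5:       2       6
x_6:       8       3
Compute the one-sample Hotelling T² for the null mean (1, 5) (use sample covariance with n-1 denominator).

Step 1 — sample mean vector:
  mean(X_1) = (7 + 9 + 2 + 2 + 2 + 8) / 6 = 30/6 = 5
  mean(X_2) = (5 + 2 + 9 + 5 + 6 + 3) / 6 = 30/6 = 5
  x̄ = (5, 5),  deviation x̄ - mu_0 = (5, 5) - (1, 5) = (4, 0).

Step 2 — sample covariance matrix, S[i,j] = (1/(n-1)) · Σ_k (x_{k,i} - mean_i) · (x_{k,j} - mean_j), divisor n-1 = 5:
  S[X_1,X_1] = ((2)·(2) + (4)·(4) + (-3)·(-3) + (-3)·(-3) + (-3)·(-3) + (3)·(3)) / 5 = 56/5 = 11.2
  S[X_1,X_2] = ((2)·(0) + (4)·(-3) + (-3)·(4) + (-3)·(0) + (-3)·(1) + (3)·(-2)) / 5 = -33/5 = -6.6
  S[X_2,X_2] = ((0)·(0) + (-3)·(-3) + (4)·(4) + (0)·(0) + (1)·(1) + (-2)·(-2)) / 5 = 30/5 = 6
  S = [[11.2, -6.6],
 [-6.6, 6]].

Step 3 — invert S. det(S) = 11.2·6 - (-6.6)² = 23.64.
  S^{-1} = (1/det) · [[d, -b], [-b, a]] = [[0.2538, 0.2792],
 [0.2792, 0.4738]].

Step 4 — quadratic form (x̄ - mu_0)^T · S^{-1} · (x̄ - mu_0):
  S^{-1} · (x̄ - mu_0) = (1.0152, 1.1168),
  (x̄ - mu_0)^T · [...] = (4)·(1.0152) + (0)·(1.1168) = 4.0609.

Step 5 — scale by n: T² = 6 · 4.0609 = 24.3655.

T² ≈ 24.3655


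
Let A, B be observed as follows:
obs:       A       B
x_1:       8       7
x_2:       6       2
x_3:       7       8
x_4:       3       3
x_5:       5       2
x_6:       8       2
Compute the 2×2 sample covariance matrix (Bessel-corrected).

Step 1 — column means:
  mean(A) = (8 + 6 + 7 + 3 + 5 + 8) / 6 = 37/6 = 6.1667
  mean(B) = (7 + 2 + 8 + 3 + 2 + 2) / 6 = 24/6 = 4

Step 2 — sample covariance S[i,j] = (1/(n-1)) · Σ_k (x_{k,i} - mean_i) · (x_{k,j} - mean_j), with n-1 = 5.
  S[A,A] = ((1.8333)·(1.8333) + (-0.1667)·(-0.1667) + (0.8333)·(0.8333) + (-3.1667)·(-3.1667) + (-1.1667)·(-1.1667) + (1.8333)·(1.8333)) / 5 = 18.8333/5 = 3.7667
  S[A,B] = ((1.8333)·(3) + (-0.1667)·(-2) + (0.8333)·(4) + (-3.1667)·(-1) + (-1.1667)·(-2) + (1.8333)·(-2)) / 5 = 11/5 = 2.2
  S[B,B] = ((3)·(3) + (-2)·(-2) + (4)·(4) + (-1)·(-1) + (-2)·(-2) + (-2)·(-2)) / 5 = 38/5 = 7.6

S is symmetric (S[j,i] = S[i,j]). Assembling:

S = [[3.7667, 2.2],
 [2.2, 7.6]]


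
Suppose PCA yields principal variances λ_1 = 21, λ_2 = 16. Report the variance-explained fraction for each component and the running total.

Step 1 — total variance = trace(Sigma) = Σ λ_i = 21 + 16 = 37.

Step 2 — fraction explained by component i = λ_i / Σ λ:
  PC1: 21/37 = 0.5676
  PC2: 16/37 = 0.4324

Step 3 — cumulative fraction after k components = (λ_1 + ... + λ_k) / Σ λ:
  k = 1: 21/37 = 0.5676
  k = 2: (21 + 16)/37 = 37/37 = 1

Summary (fraction, with percent):

explained: PC1 0.5676 (56.76%), PC2 0.4324 (43.24%);  cumulative: 0.5676, 1


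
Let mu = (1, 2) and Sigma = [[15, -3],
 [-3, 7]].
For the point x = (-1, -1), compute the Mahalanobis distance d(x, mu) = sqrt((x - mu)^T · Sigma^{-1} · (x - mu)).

Step 1 — centre the observation: (x - mu) = (-2, -3).

Step 2 — invert Sigma. det(Sigma) = 15·7 - (-3)² = 96.
  Sigma^{-1} = (1/det) · [[d, -b], [-b, a]] = [[0.0729, 0.0312],
 [0.0312, 0.1562]].

Step 3 — form the quadratic (x - mu)^T · Sigma^{-1} · (x - mu):
  Sigma^{-1} · (x - mu) = (-0.2396, -0.5312).
  (x - mu)^T · [Sigma^{-1} · (x - mu)] = (-2)·(-0.2396) + (-3)·(-0.5312) = 2.0729.

Step 4 — take square root: d = √(2.0729) ≈ 1.4398.

d(x, mu) = √(2.0729) ≈ 1.4398


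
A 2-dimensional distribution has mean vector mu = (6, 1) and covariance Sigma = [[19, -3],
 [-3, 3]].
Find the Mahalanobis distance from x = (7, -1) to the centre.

Step 1 — centre the observation: (x - mu) = (1, -2).

Step 2 — invert Sigma. det(Sigma) = 19·3 - (-3)² = 48.
  Sigma^{-1} = (1/det) · [[d, -b], [-b, a]] = [[0.0625, 0.0625],
 [0.0625, 0.3958]].

Step 3 — form the quadratic (x - mu)^T · Sigma^{-1} · (x - mu):
  Sigma^{-1} · (x - mu) = (-0.0625, -0.7292).
  (x - mu)^T · [Sigma^{-1} · (x - mu)] = (1)·(-0.0625) + (-2)·(-0.7292) = 1.3958.

Step 4 — take square root: d = √(1.3958) ≈ 1.1815.

d(x, mu) = √(1.3958) ≈ 1.1815


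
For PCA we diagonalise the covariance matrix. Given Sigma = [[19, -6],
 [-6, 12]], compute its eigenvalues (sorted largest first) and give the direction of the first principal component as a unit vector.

Step 1 — characteristic polynomial of 2×2 Sigma:
  det(Sigma - λI) = λ² - trace · λ + det = 0.
  trace = 19 + 12 = 31, det = 19·12 - (-6)² = 192.
Step 2 — discriminant:
  Δ = trace² - 4·det = 961 - 768 = 193.
Step 3 — eigenvalues:
  λ = (trace ± √Δ)/2 = (31 ± 13.8924)/2,
  λ_1 = 22.4462,  λ_2 = 8.5538.

Step 4 — unit eigenvector for λ_1: solve (Sigma - λ_1 I)v = 0. First row:
  (19 - 22.4462)·v_x + (-6)·v_y = 0, i.e. (-3.4462)·v_x + (-6)·v_y = 0,
  so v ∝ (b, λ_1 - a) = (-6, 3.4462); multiply by -1 so the first entry is positive: u = (6, -3.4462).
  ||u|| = √((6)² + (-3.4462)²) = √(47.8764) ≈ 6.9193,
  v_1 = u/||u|| ≈ (0.8671, -0.4981) (||v_1|| = 1).

λ_1 = 22.4462,  λ_2 = 8.5538;  v_1 ≈ (0.8671, -0.4981)


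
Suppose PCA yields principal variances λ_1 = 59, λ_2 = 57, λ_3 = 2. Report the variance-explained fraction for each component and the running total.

Step 1 — total variance = trace(Sigma) = Σ λ_i = 59 + 57 + 2 = 118.

Step 2 — fraction explained by component i = λ_i / Σ λ:
  PC1: 59/118 = 0.5
  PC2: 57/118 = 0.4831
  PC3: 2/118 = 0.0169

Step 3 — cumulative fraction after k components = (λ_1 + ... + λ_k) / Σ λ:
  k = 1: 59/118 = 0.5
  k = 2: (59 + 57)/118 = 116/118 = 0.9831
  k = 3: (59 + 57 + 2)/118 = 118/118 = 1

Summary (fraction, with percent):

explained: PC1 0.5 (50%), PC2 0.4831 (48.31%), PC3 0.0169 (1.69%);  cumulative: 0.5, 0.9831, 1


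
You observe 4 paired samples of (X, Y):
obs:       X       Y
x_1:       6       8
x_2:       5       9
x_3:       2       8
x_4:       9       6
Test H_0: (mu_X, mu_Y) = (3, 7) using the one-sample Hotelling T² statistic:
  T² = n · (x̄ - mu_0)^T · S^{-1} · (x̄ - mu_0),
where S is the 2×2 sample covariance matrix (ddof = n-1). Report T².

Step 1 — sample mean vector:
  mean(X) = (6 + 5 + 2 + 9) / 4 = 22/4 = 5.5
  mean(Y) = (8 + 9 + 8 + 6) / 4 = 31/4 = 7.75
  x̄ = (5.5, 7.75),  deviation x̄ - mu_0 = (5.5, 7.75) - (3, 7) = (2.5, 0.75).

Step 2 — sample covariance matrix, S[i,j] = (1/(n-1)) · Σ_k (x_{k,i} - mean_i) · (x_{k,j} - mean_j), divisor n-1 = 3:
  S[X,X] = ((0.5)·(0.5) + (-0.5)·(-0.5) + (-3.5)·(-3.5) + (3.5)·(3.5)) / 3 = 25/3 = 8.3333
  S[X,Y] = ((0.5)·(0.25) + (-0.5)·(1.25) + (-3.5)·(0.25) + (3.5)·(-1.75)) / 3 = -7.5/3 = -2.5
  S[Y,Y] = ((0.25)·(0.25) + (1.25)·(1.25) + (0.25)·(0.25) + (-1.75)·(-1.75)) / 3 = 4.75/3 = 1.5833
  S = [[8.3333, -2.5],
 [-2.5, 1.5833]].

Step 3 — invert S. det(S) = 8.3333·1.5833 - (-2.5)² = 6.9444.
  S^{-1} = (1/det) · [[d, -b], [-b, a]] = [[0.228, 0.36],
 [0.36, 1.2]].

Step 4 — quadratic form (x̄ - mu_0)^T · S^{-1} · (x̄ - mu_0):
  S^{-1} · (x̄ - mu_0) = (0.84, 1.8),
  (x̄ - mu_0)^T · [...] = (2.5)·(0.84) + (0.75)·(1.8) = 3.45.

Step 5 — scale by n: T² = 4 · 3.45 = 13.8.

T² ≈ 13.8


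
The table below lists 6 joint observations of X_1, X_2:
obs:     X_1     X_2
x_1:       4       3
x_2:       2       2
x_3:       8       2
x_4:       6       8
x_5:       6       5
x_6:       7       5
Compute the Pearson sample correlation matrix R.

Step 1 — column means:
  mean(X_1) = (4 + 2 + 8 + 6 + 6 + 7) / 6 = 33/6 = 5.5
  mean(X_2) = (3 + 2 + 2 + 8 + 5 + 5) / 6 = 25/6 = 4.1667

Step 2 — sample variances and covariances s[i,j] = (1/(n-1)) · Σ_k (x_{k,i} - mean_i) · (x_{k,j} - mean_j), with n-1 = 5:
  s[X_1,X_1] = ((-1.5)·(-1.5) + (-3.5)·(-3.5) + (2.5)·(2.5) + (0.5)·(0.5) + (0.5)·(0.5) + (1.5)·(1.5)) / 5 = 23.5/5 = 4.7
  s[X_1,X_2] = ((-1.5)·(-1.1667) + (-3.5)·(-2.1667) + (2.5)·(-2.1667) + (0.5)·(3.8333) + (0.5)·(0.8333) + (1.5)·(0.8333)) / 5 = 7.5/5 = 1.5
  s[X_2,X_2] = ((-1.1667)·(-1.1667) + (-2.1667)·(-2.1667) + (-2.1667)·(-2.1667) + (3.8333)·(3.8333) + (0.8333)·(0.8333) + (0.8333)·(0.8333)) / 5 = 26.8333/5 = 5.3667
  Sample standard deviations s_i = √(s[i,i]):
  s(X_1) = √(4.7) = 2.1679
  s(X_2) = √(5.3667) = 2.3166

Step 3 — r_{ij} = s_{ij} / (s_i · s_j):
  r[X_1,X_1] = 1 (diagonal).
  r[X_1,X_2] = 1.5 / (2.1679 · 2.3166) = 1.5 / 5.0223 = 0.2987
  r[X_2,X_2] = 1 (diagonal).

R is symmetric with unit diagonal. Assembling:

R = [[1, 0.2987],
 [0.2987, 1]]


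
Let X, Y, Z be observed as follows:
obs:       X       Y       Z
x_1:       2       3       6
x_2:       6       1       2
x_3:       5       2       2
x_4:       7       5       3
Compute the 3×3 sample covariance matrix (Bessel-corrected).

Step 1 — column means:
  mean(X) = (2 + 6 + 5 + 7) / 4 = 20/4 = 5
  mean(Y) = (3 + 1 + 2 + 5) / 4 = 11/4 = 2.75
  mean(Z) = (6 + 2 + 2 + 3) / 4 = 13/4 = 3.25

Step 2 — sample covariance S[i,j] = (1/(n-1)) · Σ_k (x_{k,i} - mean_i) · (x_{k,j} - mean_j), with n-1 = 3.
  S[X,X] = ((-3)·(-3) + (1)·(1) + (0)·(0) + (2)·(2)) / 3 = 14/3 = 4.6667
  S[X,Y] = ((-3)·(0.25) + (1)·(-1.75) + (0)·(-0.75) + (2)·(2.25)) / 3 = 2/3 = 0.6667
  S[X,Z] = ((-3)·(2.75) + (1)·(-1.25) + (0)·(-1.25) + (2)·(-0.25)) / 3 = -10/3 = -3.3333
  S[Y,Y] = ((0.25)·(0.25) + (-1.75)·(-1.75) + (-0.75)·(-0.75) + (2.25)·(2.25)) / 3 = 8.75/3 = 2.9167
  S[Y,Z] = ((0.25)·(2.75) + (-1.75)·(-1.25) + (-0.75)·(-1.25) + (2.25)·(-0.25)) / 3 = 3.25/3 = 1.0833
  S[Z,Z] = ((2.75)·(2.75) + (-1.25)·(-1.25) + (-1.25)·(-1.25) + (-0.25)·(-0.25)) / 3 = 10.75/3 = 3.5833

S is symmetric (S[j,i] = S[i,j]). Assembling:

S = [[4.6667, 0.6667, -3.3333],
 [0.6667, 2.9167, 1.0833],
 [-3.3333, 1.0833, 3.5833]]


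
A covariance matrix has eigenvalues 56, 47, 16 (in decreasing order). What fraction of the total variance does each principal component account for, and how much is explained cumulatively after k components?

Step 1 — total variance = trace(Sigma) = Σ λ_i = 56 + 47 + 16 = 119.

Step 2 — fraction explained by component i = λ_i / Σ λ:
  PC1: 56/119 = 0.4706
  PC2: 47/119 = 0.395
  PC3: 16/119 = 0.1345

Step 3 — cumulative fraction after k components = (λ_1 + ... + λ_k) / Σ λ:
  k = 1: 56/119 = 0.4706
  k = 2: (56 + 47)/119 = 103/119 = 0.8655
  k = 3: (56 + 47 + 16)/119 = 119/119 = 1

Summary (fraction, with percent):

explained: PC1 0.4706 (47.06%), PC2 0.395 (39.5%), PC3 0.1345 (13.45%);  cumulative: 0.4706, 0.8655, 1


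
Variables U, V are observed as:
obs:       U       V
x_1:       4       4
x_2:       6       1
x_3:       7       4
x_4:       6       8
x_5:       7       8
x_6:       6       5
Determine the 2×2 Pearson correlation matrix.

Step 1 — column means:
  mean(U) = (4 + 6 + 7 + 6 + 7 + 6) / 6 = 36/6 = 6
  mean(V) = (4 + 1 + 4 + 8 + 8 + 5) / 6 = 30/6 = 5

Step 2 — sample variances and covariances s[i,j] = (1/(n-1)) · Σ_k (x_{k,i} - mean_i) · (x_{k,j} - mean_j), with n-1 = 5:
  s[U,U] = ((-2)·(-2) + (0)·(0) + (1)·(1) + (0)·(0) + (1)·(1) + (0)·(0)) / 5 = 6/5 = 1.2
  s[U,V] = ((-2)·(-1) + (0)·(-4) + (1)·(-1) + (0)·(3) + (1)·(3) + (0)·(0)) / 5 = 4/5 = 0.8
  s[V,V] = ((-1)·(-1) + (-4)·(-4) + (-1)·(-1) + (3)·(3) + (3)·(3) + (0)·(0)) / 5 = 36/5 = 7.2
  Sample standard deviations s_i = √(s[i,i]):
  s(U) = √(1.2) = 1.0954
  s(V) = √(7.2) = 2.6833

Step 3 — r_{ij} = s_{ij} / (s_i · s_j):
  r[U,U] = 1 (diagonal).
  r[U,V] = 0.8 / (1.0954 · 2.6833) = 0.8 / 2.9394 = 0.2722
  r[V,V] = 1 (diagonal).

R is symmetric with unit diagonal. Assembling:

R = [[1, 0.2722],
 [0.2722, 1]]


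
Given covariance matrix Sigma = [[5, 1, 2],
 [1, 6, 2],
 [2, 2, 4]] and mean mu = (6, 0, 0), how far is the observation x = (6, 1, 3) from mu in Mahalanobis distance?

Step 1 — centre the observation: (x - mu) = (0, 1, 3).

Step 2 — invert Sigma (cofactor / det for 3×3, or solve directly):
  Sigma^{-1} = [[0.25, 0, -0.125],
 [0, 0.2, -0.1],
 [-0.125, -0.1, 0.3625]].

Step 3 — form the quadratic (x - mu)^T · Sigma^{-1} · (x - mu):
  Sigma^{-1} · (x - mu) = (-0.375, -0.1, 0.9875).
  (x - mu)^T · [Sigma^{-1} · (x - mu)] = (0)·(-0.375) + (1)·(-0.1) + (3)·(0.9875) = 2.8625.

Step 4 — take square root: d = √(2.8625) ≈ 1.6919.

d(x, mu) = √(2.8625) ≈ 1.6919


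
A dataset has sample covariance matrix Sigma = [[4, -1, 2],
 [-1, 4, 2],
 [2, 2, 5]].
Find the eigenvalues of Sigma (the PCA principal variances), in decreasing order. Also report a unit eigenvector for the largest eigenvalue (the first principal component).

Step 1 — characteristic polynomial p(λ) = det(λI - Sigma) = λ³ - tr·λ² + c_1·λ - det, where tr = trace, c_1 = sum of the principal 2×2 minors, det = det(Sigma):
  tr = 4 + 4 + 5 = 13,
  c_1 = (4·4 - (-1)²) + (4·5 - (2)²) + (4·5 - (2)²) = 15 + 16 + 16 = 47,
  det = 4·(4·5 - (2)²) - (-1)·((-1)·5 - (2)·(2)) + (2)·((-1)·(2) - 4·(2)) = 4·(16) - (-1)·(-9) + (2)·(-10) = 35.
  So p(λ) = λ³ - 13λ² + 47λ - 35.
Step 2 — look for an integer root (rational root theorem: any rational root is an integer divisor of 35). Testing λ = 1:
  p(1) = 1 - 13 + 47 - 35 = 0  ✓
  Dividing out (λ - 1): p(λ) = (λ - 1)(λ² - 12λ + 35).
Step 3 — remaining eigenvalues from the quadratic λ² - 12λ + 35 = 0:
  Δ = 12² - 4·35 = 144 - 140 = 4,  λ = (12 ± √4)/2 = (12 ± 2)/2 = 7 or 5.
  Sorted: λ_1 = 7,  λ_2 = 5,  λ_3 = 1  (check: sum = 13 = tr ✓).

Step 4 — unit eigenvector for λ_1 = 7: v spans the null space of (Sigma - λ_1 I), whose rows are
  r_1 = (-3, -1, 2),  r_2 = (-1, -3, 2),  r_3 = (2, 2, -2).
  v is orthogonal to every row, so take v ∝ r_1 × r_2 = ((-1)·(2) - (2)·(-3), (2)·(-1) - (-3)·(2), (-3)·(-3) - (-1)·(-1)) = (4, 4, 8).
  Rescale (divide by 4): u = (1, 1, 2).
  ||u|| = √((1)² + (1)² + (2)²) = √(6) ≈ 2.4495,  v_1 = u/||u|| ≈ (0.4082, 0.4082, 0.8165) (||v_1|| = 1).

λ_1 = 7,  λ_2 = 5,  λ_3 = 1;  v_1 ≈ (0.4082, 0.4082, 0.8165)


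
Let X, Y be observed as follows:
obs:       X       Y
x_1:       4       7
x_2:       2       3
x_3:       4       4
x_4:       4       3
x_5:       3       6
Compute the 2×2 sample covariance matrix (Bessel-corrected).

Step 1 — column means:
  mean(X) = (4 + 2 + 4 + 4 + 3) / 5 = 17/5 = 3.4
  mean(Y) = (7 + 3 + 4 + 3 + 6) / 5 = 23/5 = 4.6

Step 2 — sample covariance S[i,j] = (1/(n-1)) · Σ_k (x_{k,i} - mean_i) · (x_{k,j} - mean_j), with n-1 = 4.
  S[X,X] = ((0.6)·(0.6) + (-1.4)·(-1.4) + (0.6)·(0.6) + (0.6)·(0.6) + (-0.4)·(-0.4)) / 4 = 3.2/4 = 0.8
  S[X,Y] = ((0.6)·(2.4) + (-1.4)·(-1.6) + (0.6)·(-0.6) + (0.6)·(-1.6) + (-0.4)·(1.4)) / 4 = 1.8/4 = 0.45
  S[Y,Y] = ((2.4)·(2.4) + (-1.6)·(-1.6) + (-0.6)·(-0.6) + (-1.6)·(-1.6) + (1.4)·(1.4)) / 4 = 13.2/4 = 3.3

S is symmetric (S[j,i] = S[i,j]). Assembling:

S = [[0.8, 0.45],
 [0.45, 3.3]]


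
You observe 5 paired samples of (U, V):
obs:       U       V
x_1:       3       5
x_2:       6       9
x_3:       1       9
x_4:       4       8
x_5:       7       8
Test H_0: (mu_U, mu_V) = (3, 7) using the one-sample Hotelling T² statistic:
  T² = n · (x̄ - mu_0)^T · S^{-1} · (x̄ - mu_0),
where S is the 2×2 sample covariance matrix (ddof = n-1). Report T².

Step 1 — sample mean vector:
  mean(U) = (3 + 6 + 1 + 4 + 7) / 5 = 21/5 = 4.2
  mean(V) = (5 + 9 + 9 + 8 + 8) / 5 = 39/5 = 7.8
  x̄ = (4.2, 7.8),  deviation x̄ - mu_0 = (4.2, 7.8) - (3, 7) = (1.2, 0.8).

Step 2 — sample covariance matrix, S[i,j] = (1/(n-1)) · Σ_k (x_{k,i} - mean_i) · (x_{k,j} - mean_j), divisor n-1 = 4:
  S[U,U] = ((-1.2)·(-1.2) + (1.8)·(1.8) + (-3.2)·(-3.2) + (-0.2)·(-0.2) + (2.8)·(2.8)) / 4 = 22.8/4 = 5.7
  S[U,V] = ((-1.2)·(-2.8) + (1.8)·(1.2) + (-3.2)·(1.2) + (-0.2)·(0.2) + (2.8)·(0.2)) / 4 = 2.2/4 = 0.55
  S[V,V] = ((-2.8)·(-2.8) + (1.2)·(1.2) + (1.2)·(1.2) + (0.2)·(0.2) + (0.2)·(0.2)) / 4 = 10.8/4 = 2.7
  S = [[5.7, 0.55],
 [0.55, 2.7]].

Step 3 — invert S. det(S) = 5.7·2.7 - (0.55)² = 15.0875.
  S^{-1} = (1/det) · [[d, -b], [-b, a]] = [[0.179, -0.0365],
 [-0.0365, 0.3778]].

Step 4 — quadratic form (x̄ - mu_0)^T · S^{-1} · (x̄ - mu_0):
  S^{-1} · (x̄ - mu_0) = (0.1856, 0.2585),
  (x̄ - mu_0)^T · [...] = (1.2)·(0.1856) + (0.8)·(0.2585) = 0.4295.

Step 5 — scale by n: T² = 5 · 0.4295 = 2.1475.

T² ≈ 2.1475


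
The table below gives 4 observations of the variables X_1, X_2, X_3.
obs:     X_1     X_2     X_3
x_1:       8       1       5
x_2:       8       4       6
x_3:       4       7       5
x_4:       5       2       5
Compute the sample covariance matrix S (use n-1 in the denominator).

Step 1 — column means:
  mean(X_1) = (8 + 8 + 4 + 5) / 4 = 25/4 = 6.25
  mean(X_2) = (1 + 4 + 7 + 2) / 4 = 14/4 = 3.5
  mean(X_3) = (5 + 6 + 5 + 5) / 4 = 21/4 = 5.25

Step 2 — sample covariance S[i,j] = (1/(n-1)) · Σ_k (x_{k,i} - mean_i) · (x_{k,j} - mean_j), with n-1 = 3.
  S[X_1,X_1] = ((1.75)·(1.75) + (1.75)·(1.75) + (-2.25)·(-2.25) + (-1.25)·(-1.25)) / 3 = 12.75/3 = 4.25
  S[X_1,X_2] = ((1.75)·(-2.5) + (1.75)·(0.5) + (-2.25)·(3.5) + (-1.25)·(-1.5)) / 3 = -9.5/3 = -3.1667
  S[X_1,X_3] = ((1.75)·(-0.25) + (1.75)·(0.75) + (-2.25)·(-0.25) + (-1.25)·(-0.25)) / 3 = 1.75/3 = 0.5833
  S[X_2,X_2] = ((-2.5)·(-2.5) + (0.5)·(0.5) + (3.5)·(3.5) + (-1.5)·(-1.5)) / 3 = 21/3 = 7
  S[X_2,X_3] = ((-2.5)·(-0.25) + (0.5)·(0.75) + (3.5)·(-0.25) + (-1.5)·(-0.25)) / 3 = 0.5/3 = 0.1667
  S[X_3,X_3] = ((-0.25)·(-0.25) + (0.75)·(0.75) + (-0.25)·(-0.25) + (-0.25)·(-0.25)) / 3 = 0.75/3 = 0.25

S is symmetric (S[j,i] = S[i,j]). Assembling:

S = [[4.25, -3.1667, 0.5833],
 [-3.1667, 7, 0.1667],
 [0.5833, 0.1667, 0.25]]


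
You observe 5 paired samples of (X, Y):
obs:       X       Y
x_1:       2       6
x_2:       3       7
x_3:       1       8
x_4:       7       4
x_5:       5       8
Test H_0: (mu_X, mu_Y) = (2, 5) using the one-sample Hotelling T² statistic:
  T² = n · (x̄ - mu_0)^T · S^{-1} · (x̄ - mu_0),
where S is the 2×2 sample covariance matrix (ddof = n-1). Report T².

Step 1 — sample mean vector:
  mean(X) = (2 + 3 + 1 + 7 + 5) / 5 = 18/5 = 3.6
  mean(Y) = (6 + 7 + 8 + 4 + 8) / 5 = 33/5 = 6.6
  x̄ = (3.6, 6.6),  deviation x̄ - mu_0 = (3.6, 6.6) - (2, 5) = (1.6, 1.6).

Step 2 — sample covariance matrix, S[i,j] = (1/(n-1)) · Σ_k (x_{k,i} - mean_i) · (x_{k,j} - mean_j), divisor n-1 = 4:
  S[X,X] = ((-1.6)·(-1.6) + (-0.6)·(-0.6) + (-2.6)·(-2.6) + (3.4)·(3.4) + (1.4)·(1.4)) / 4 = 23.2/4 = 5.8
  S[X,Y] = ((-1.6)·(-0.6) + (-0.6)·(0.4) + (-2.6)·(1.4) + (3.4)·(-2.6) + (1.4)·(1.4)) / 4 = -9.8/4 = -2.45
  S[Y,Y] = ((-0.6)·(-0.6) + (0.4)·(0.4) + (1.4)·(1.4) + (-2.6)·(-2.6) + (1.4)·(1.4)) / 4 = 11.2/4 = 2.8
  S = [[5.8, -2.45],
 [-2.45, 2.8]].

Step 3 — invert S. det(S) = 5.8·2.8 - (-2.45)² = 10.2375.
  S^{-1} = (1/det) · [[d, -b], [-b, a]] = [[0.2735, 0.2393],
 [0.2393, 0.5665]].

Step 4 — quadratic form (x̄ - mu_0)^T · S^{-1} · (x̄ - mu_0):
  S^{-1} · (x̄ - mu_0) = (0.8205, 1.2894),
  (x̄ - mu_0)^T · [...] = (1.6)·(0.8205) + (1.6)·(1.2894) = 3.3758.

Step 5 — scale by n: T² = 5 · 3.3758 = 16.8791.

T² ≈ 16.8791


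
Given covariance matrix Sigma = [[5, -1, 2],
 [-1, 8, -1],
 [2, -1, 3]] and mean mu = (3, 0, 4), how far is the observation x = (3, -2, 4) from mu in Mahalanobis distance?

Step 1 — centre the observation: (x - mu) = (0, -2, 0).

Step 2 — invert Sigma (cofactor / det for 3×3, or solve directly):
  Sigma^{-1} = [[0.2738, 0.0119, -0.1786],
 [0.0119, 0.131, 0.0357],
 [-0.1786, 0.0357, 0.4643]].

Step 3 — form the quadratic (x - mu)^T · Sigma^{-1} · (x - mu):
  Sigma^{-1} · (x - mu) = (-0.0238, -0.2619, -0.0714).
  (x - mu)^T · [Sigma^{-1} · (x - mu)] = (0)·(-0.0238) + (-2)·(-0.2619) + (0)·(-0.0714) = 0.5238.

Step 4 — take square root: d = √(0.5238) ≈ 0.7237.

d(x, mu) = √(0.5238) ≈ 0.7237


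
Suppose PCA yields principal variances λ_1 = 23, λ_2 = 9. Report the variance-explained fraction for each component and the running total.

Step 1 — total variance = trace(Sigma) = Σ λ_i = 23 + 9 = 32.

Step 2 — fraction explained by component i = λ_i / Σ λ:
  PC1: 23/32 = 0.7188
  PC2: 9/32 = 0.2812

Step 3 — cumulative fraction after k components = (λ_1 + ... + λ_k) / Σ λ:
  k = 1: 23/32 = 0.7188
  k = 2: (23 + 9)/32 = 32/32 = 1

Summary (fraction, with percent):

explained: PC1 0.7188 (71.88%), PC2 0.2812 (28.12%);  cumulative: 0.7188, 1


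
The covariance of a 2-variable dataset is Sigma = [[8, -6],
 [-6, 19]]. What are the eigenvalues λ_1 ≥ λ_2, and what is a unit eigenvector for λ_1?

Step 1 — characteristic polynomial of 2×2 Sigma:
  det(Sigma - λI) = λ² - trace · λ + det = 0.
  trace = 8 + 19 = 27, det = 8·19 - (-6)² = 116.
Step 2 — discriminant:
  Δ = trace² - 4·det = 729 - 464 = 265.
Step 3 — eigenvalues:
  λ = (trace ± √Δ)/2 = (27 ± 16.2788)/2,
  λ_1 = 21.6394,  λ_2 = 5.3606.

Step 4 — unit eigenvector for λ_1: solve (Sigma - λ_1 I)v = 0. First row:
  (8 - 21.6394)·v_x + (-6)·v_y = 0, i.e. (-13.6394)·v_x + (-6)·v_y = 0,
  so v ∝ (b, λ_1 - a) = (-6, 13.6394); multiply by -1 so the first entry is positive: u = (6, -13.6394).
  ||u|| = √((6)² + (-13.6394)²) = √(222.0335) ≈ 14.9008,
  v_1 = u/||u|| ≈ (0.4027, -0.9153) (||v_1|| = 1).

λ_1 = 21.6394,  λ_2 = 5.3606;  v_1 ≈ (0.4027, -0.9153)


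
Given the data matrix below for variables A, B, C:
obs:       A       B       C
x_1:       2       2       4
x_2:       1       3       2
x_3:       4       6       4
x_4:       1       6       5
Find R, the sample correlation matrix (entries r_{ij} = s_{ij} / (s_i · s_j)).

Step 1 — column means:
  mean(A) = (2 + 1 + 4 + 1) / 4 = 8/4 = 2
  mean(B) = (2 + 3 + 6 + 6) / 4 = 17/4 = 4.25
  mean(C) = (4 + 2 + 4 + 5) / 4 = 15/4 = 3.75

Step 2 — sample variances and covariances s[i,j] = (1/(n-1)) · Σ_k (x_{k,i} - mean_i) · (x_{k,j} - mean_j), with n-1 = 3:
  s[A,A] = ((0)·(0) + (-1)·(-1) + (2)·(2) + (-1)·(-1)) / 3 = 6/3 = 2
  s[A,B] = ((0)·(-2.25) + (-1)·(-1.25) + (2)·(1.75) + (-1)·(1.75)) / 3 = 3/3 = 1
  s[A,C] = ((0)·(0.25) + (-1)·(-1.75) + (2)·(0.25) + (-1)·(1.25)) / 3 = 1/3 = 0.3333
  s[B,B] = ((-2.25)·(-2.25) + (-1.25)·(-1.25) + (1.75)·(1.75) + (1.75)·(1.75)) / 3 = 12.75/3 = 4.25
  s[B,C] = ((-2.25)·(0.25) + (-1.25)·(-1.75) + (1.75)·(0.25) + (1.75)·(1.25)) / 3 = 4.25/3 = 1.4167
  s[C,C] = ((0.25)·(0.25) + (-1.75)·(-1.75) + (0.25)·(0.25) + (1.25)·(1.25)) / 3 = 4.75/3 = 1.5833
  Sample standard deviations s_i = √(s[i,i]):
  s(A) = √(2) = 1.4142
  s(B) = √(4.25) = 2.0616
  s(C) = √(1.5833) = 1.2583

Step 3 — r_{ij} = s_{ij} / (s_i · s_j):
  r[A,A] = 1 (diagonal).
  r[A,B] = 1 / (1.4142 · 2.0616) = 1 / 2.9155 = 0.343
  r[A,C] = 0.3333 / (1.4142 · 1.2583) = 0.3333 / 1.7795 = 0.1873
  r[B,B] = 1 (diagonal).
  r[B,C] = 1.4167 / (2.0616 · 1.2583) = 1.4167 / 2.5941 = 0.5461
  r[C,C] = 1 (diagonal).

R is symmetric with unit diagonal. Assembling:

R = [[1, 0.343, 0.1873],
 [0.343, 1, 0.5461],
 [0.1873, 0.5461, 1]]


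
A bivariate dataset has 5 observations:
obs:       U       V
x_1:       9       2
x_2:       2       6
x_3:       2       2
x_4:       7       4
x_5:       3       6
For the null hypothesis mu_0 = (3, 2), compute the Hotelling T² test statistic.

Step 1 — sample mean vector:
  mean(U) = (9 + 2 + 2 + 7 + 3) / 5 = 23/5 = 4.6
  mean(V) = (2 + 6 + 2 + 4 + 6) / 5 = 20/5 = 4
  x̄ = (4.6, 4),  deviation x̄ - mu_0 = (4.6, 4) - (3, 2) = (1.6, 2).

Step 2 — sample covariance matrix, S[i,j] = (1/(n-1)) · Σ_k (x_{k,i} - mean_i) · (x_{k,j} - mean_j), divisor n-1 = 4:
  S[U,U] = ((4.4)·(4.4) + (-2.6)·(-2.6) + (-2.6)·(-2.6) + (2.4)·(2.4) + (-1.6)·(-1.6)) / 4 = 41.2/4 = 10.3
  S[U,V] = ((4.4)·(-2) + (-2.6)·(2) + (-2.6)·(-2) + (2.4)·(0) + (-1.6)·(2)) / 4 = -12/4 = -3
  S[V,V] = ((-2)·(-2) + (2)·(2) + (-2)·(-2) + (0)·(0) + (2)·(2)) / 4 = 16/4 = 4
  S = [[10.3, -3],
 [-3, 4]].

Step 3 — invert S. det(S) = 10.3·4 - (-3)² = 32.2.
  S^{-1} = (1/det) · [[d, -b], [-b, a]] = [[0.1242, 0.0932],
 [0.0932, 0.3199]].

Step 4 — quadratic form (x̄ - mu_0)^T · S^{-1} · (x̄ - mu_0):
  S^{-1} · (x̄ - mu_0) = (0.3851, 0.7888),
  (x̄ - mu_0)^T · [...] = (1.6)·(0.3851) + (2)·(0.7888) = 2.1938.

Step 5 — scale by n: T² = 5 · 2.1938 = 10.9689.

T² ≈ 10.9689


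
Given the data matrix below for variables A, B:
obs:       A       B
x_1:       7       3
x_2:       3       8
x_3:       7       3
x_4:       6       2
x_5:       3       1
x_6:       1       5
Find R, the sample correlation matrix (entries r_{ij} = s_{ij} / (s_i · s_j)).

Step 1 — column means:
  mean(A) = (7 + 3 + 7 + 6 + 3 + 1) / 6 = 27/6 = 4.5
  mean(B) = (3 + 8 + 3 + 2 + 1 + 5) / 6 = 22/6 = 3.6667

Step 2 — sample variances and covariances s[i,j] = (1/(n-1)) · Σ_k (x_{k,i} - mean_i) · (x_{k,j} - mean_j), with n-1 = 5:
  s[A,A] = ((2.5)·(2.5) + (-1.5)·(-1.5) + (2.5)·(2.5) + (1.5)·(1.5) + (-1.5)·(-1.5) + (-3.5)·(-3.5)) / 5 = 31.5/5 = 6.3
  s[A,B] = ((2.5)·(-0.6667) + (-1.5)·(4.3333) + (2.5)·(-0.6667) + (1.5)·(-1.6667) + (-1.5)·(-2.6667) + (-3.5)·(1.3333)) / 5 = -13/5 = -2.6
  s[B,B] = ((-0.6667)·(-0.6667) + (4.3333)·(4.3333) + (-0.6667)·(-0.6667) + (-1.6667)·(-1.6667) + (-2.6667)·(-2.6667) + (1.3333)·(1.3333)) / 5 = 31.3333/5 = 6.2667
  Sample standard deviations s_i = √(s[i,i]):
  s(A) = √(6.3) = 2.51
  s(B) = √(6.2667) = 2.5033

Step 3 — r_{ij} = s_{ij} / (s_i · s_j):
  r[A,A] = 1 (diagonal).
  r[A,B] = -2.6 / (2.51 · 2.5033) = -2.6 / 6.2833 = -0.4138
  r[B,B] = 1 (diagonal).

R is symmetric with unit diagonal. Assembling:

R = [[1, -0.4138],
 [-0.4138, 1]]


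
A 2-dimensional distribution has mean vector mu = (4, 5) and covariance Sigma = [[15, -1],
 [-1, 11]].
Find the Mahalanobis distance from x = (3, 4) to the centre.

Step 1 — centre the observation: (x - mu) = (-1, -1).

Step 2 — invert Sigma. det(Sigma) = 15·11 - (-1)² = 164.
  Sigma^{-1} = (1/det) · [[d, -b], [-b, a]] = [[0.0671, 0.0061],
 [0.0061, 0.0915]].

Step 3 — form the quadratic (x - mu)^T · Sigma^{-1} · (x - mu):
  Sigma^{-1} · (x - mu) = (-0.0732, -0.0976).
  (x - mu)^T · [Sigma^{-1} · (x - mu)] = (-1)·(-0.0732) + (-1)·(-0.0976) = 0.1707.

Step 4 — take square root: d = √(0.1707) ≈ 0.4132.

d(x, mu) = √(0.1707) ≈ 0.4132


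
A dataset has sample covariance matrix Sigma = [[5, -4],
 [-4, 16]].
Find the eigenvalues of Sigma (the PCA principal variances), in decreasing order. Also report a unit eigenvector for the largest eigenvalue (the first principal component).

Step 1 — characteristic polynomial of 2×2 Sigma:
  det(Sigma - λI) = λ² - trace · λ + det = 0.
  trace = 5 + 16 = 21, det = 5·16 - (-4)² = 64.
Step 2 — discriminant:
  Δ = trace² - 4·det = 441 - 256 = 185.
Step 3 — eigenvalues:
  λ = (trace ± √Δ)/2 = (21 ± 13.6015)/2,
  λ_1 = 17.3007,  λ_2 = 3.6993.

Step 4 — unit eigenvector for λ_1: solve (Sigma - λ_1 I)v = 0. First row:
  (5 - 17.3007)·v_x + (-4)·v_y = 0, i.e. (-12.3007)·v_x + (-4)·v_y = 0,
  so v ∝ (b, λ_1 - a) = (-4, 12.3007); multiply by -1 so the first entry is positive: u = (4, -12.3007).
  ||u|| = √((4)² + (-12.3007)²) = √(167.3081) ≈ 12.9348,
  v_1 = u/||u|| ≈ (0.3092, -0.951) (||v_1|| = 1).

λ_1 = 17.3007,  λ_2 = 3.6993;  v_1 ≈ (0.3092, -0.951)


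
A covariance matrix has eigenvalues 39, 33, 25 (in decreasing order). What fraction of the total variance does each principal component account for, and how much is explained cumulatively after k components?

Step 1 — total variance = trace(Sigma) = Σ λ_i = 39 + 33 + 25 = 97.

Step 2 — fraction explained by component i = λ_i / Σ λ:
  PC1: 39/97 = 0.4021
  PC2: 33/97 = 0.3402
  PC3: 25/97 = 0.2577

Step 3 — cumulative fraction after k components = (λ_1 + ... + λ_k) / Σ λ:
  k = 1: 39/97 = 0.4021
  k = 2: (39 + 33)/97 = 72/97 = 0.7423
  k = 3: (39 + 33 + 25)/97 = 97/97 = 1

Summary (fraction, with percent):

explained: PC1 0.4021 (40.21%), PC2 0.3402 (34.02%), PC3 0.2577 (25.77%);  cumulative: 0.4021, 0.7423, 1


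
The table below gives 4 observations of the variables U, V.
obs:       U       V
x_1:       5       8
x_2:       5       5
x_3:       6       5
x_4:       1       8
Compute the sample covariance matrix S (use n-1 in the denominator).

Step 1 — column means:
  mean(U) = (5 + 5 + 6 + 1) / 4 = 17/4 = 4.25
  mean(V) = (8 + 5 + 5 + 8) / 4 = 26/4 = 6.5

Step 2 — sample covariance S[i,j] = (1/(n-1)) · Σ_k (x_{k,i} - mean_i) · (x_{k,j} - mean_j), with n-1 = 3.
  S[U,U] = ((0.75)·(0.75) + (0.75)·(0.75) + (1.75)·(1.75) + (-3.25)·(-3.25)) / 3 = 14.75/3 = 4.9167
  S[U,V] = ((0.75)·(1.5) + (0.75)·(-1.5) + (1.75)·(-1.5) + (-3.25)·(1.5)) / 3 = -7.5/3 = -2.5
  S[V,V] = ((1.5)·(1.5) + (-1.5)·(-1.5) + (-1.5)·(-1.5) + (1.5)·(1.5)) / 3 = 9/3 = 3

S is symmetric (S[j,i] = S[i,j]). Assembling:

S = [[4.9167, -2.5],
 [-2.5, 3]]


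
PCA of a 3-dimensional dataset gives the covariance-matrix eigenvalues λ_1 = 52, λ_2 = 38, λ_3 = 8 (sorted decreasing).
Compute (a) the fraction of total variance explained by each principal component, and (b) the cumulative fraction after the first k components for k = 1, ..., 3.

Step 1 — total variance = trace(Sigma) = Σ λ_i = 52 + 38 + 8 = 98.

Step 2 — fraction explained by component i = λ_i / Σ λ:
  PC1: 52/98 = 0.5306
  PC2: 38/98 = 0.3878
  PC3: 8/98 = 0.0816

Step 3 — cumulative fraction after k components = (λ_1 + ... + λ_k) / Σ λ:
  k = 1: 52/98 = 0.5306
  k = 2: (52 + 38)/98 = 90/98 = 0.9184
  k = 3: (52 + 38 + 8)/98 = 98/98 = 1

Summary (fraction, with percent):

explained: PC1 0.5306 (53.06%), PC2 0.3878 (38.78%), PC3 0.0816 (8.16%);  cumulative: 0.5306, 0.9184, 1


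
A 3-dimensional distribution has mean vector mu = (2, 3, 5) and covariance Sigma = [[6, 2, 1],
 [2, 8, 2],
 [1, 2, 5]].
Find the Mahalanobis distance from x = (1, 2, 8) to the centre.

Step 1 — centre the observation: (x - mu) = (-1, -1, 3).

Step 2 — invert Sigma (cofactor / det for 3×3, or solve directly):
  Sigma^{-1} = [[0.1837, -0.0408, -0.0204],
 [-0.0408, 0.148, -0.051],
 [-0.0204, -0.051, 0.2245]].

Step 3 — form the quadratic (x - mu)^T · Sigma^{-1} · (x - mu):
  Sigma^{-1} · (x - mu) = (-0.2041, -0.2602, 0.7449).
  (x - mu)^T · [Sigma^{-1} · (x - mu)] = (-1)·(-0.2041) + (-1)·(-0.2602) + (3)·(0.7449) = 2.699.

Step 4 — take square root: d = √(2.699) ≈ 1.6429.

d(x, mu) = √(2.699) ≈ 1.6429


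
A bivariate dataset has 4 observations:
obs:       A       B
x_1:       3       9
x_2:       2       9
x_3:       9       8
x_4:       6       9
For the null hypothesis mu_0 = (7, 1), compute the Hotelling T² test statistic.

Step 1 — sample mean vector:
  mean(A) = (3 + 2 + 9 + 6) / 4 = 20/4 = 5
  mean(B) = (9 + 9 + 8 + 9) / 4 = 35/4 = 8.75
  x̄ = (5, 8.75),  deviation x̄ - mu_0 = (5, 8.75) - (7, 1) = (-2, 7.75).

Step 2 — sample covariance matrix, S[i,j] = (1/(n-1)) · Σ_k (x_{k,i} - mean_i) · (x_{k,j} - mean_j), divisor n-1 = 3:
  S[A,A] = ((-2)·(-2) + (-3)·(-3) + (4)·(4) + (1)·(1)) / 3 = 30/3 = 10
  S[A,B] = ((-2)·(0.25) + (-3)·(0.25) + (4)·(-0.75) + (1)·(0.25)) / 3 = -4/3 = -1.3333
  S[B,B] = ((0.25)·(0.25) + (0.25)·(0.25) + (-0.75)·(-0.75) + (0.25)·(0.25)) / 3 = 0.75/3 = 0.25
  S = [[10, -1.3333],
 [-1.3333, 0.25]].

Step 3 — invert S. det(S) = 10·0.25 - (-1.3333)² = 0.7222.
  S^{-1} = (1/det) · [[d, -b], [-b, a]] = [[0.3462, 1.8462],
 [1.8462, 13.8462]].

Step 4 — quadratic form (x̄ - mu_0)^T · S^{-1} · (x̄ - mu_0):
  S^{-1} · (x̄ - mu_0) = (13.6154, 103.6154),
  (x̄ - mu_0)^T · [...] = (-2)·(13.6154) + (7.75)·(103.6154) = 775.7885.

Step 5 — scale by n: T² = 4 · 775.7885 = 3103.1538.

T² ≈ 3103.1538


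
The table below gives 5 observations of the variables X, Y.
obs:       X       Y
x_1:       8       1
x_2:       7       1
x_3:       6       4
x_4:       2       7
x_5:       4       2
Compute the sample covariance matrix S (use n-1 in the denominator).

Step 1 — column means:
  mean(X) = (8 + 7 + 6 + 2 + 4) / 5 = 27/5 = 5.4
  mean(Y) = (1 + 1 + 4 + 7 + 2) / 5 = 15/5 = 3

Step 2 — sample covariance S[i,j] = (1/(n-1)) · Σ_k (x_{k,i} - mean_i) · (x_{k,j} - mean_j), with n-1 = 4.
  S[X,X] = ((2.6)·(2.6) + (1.6)·(1.6) + (0.6)·(0.6) + (-3.4)·(-3.4) + (-1.4)·(-1.4)) / 4 = 23.2/4 = 5.8
  S[X,Y] = ((2.6)·(-2) + (1.6)·(-2) + (0.6)·(1) + (-3.4)·(4) + (-1.4)·(-1)) / 4 = -20/4 = -5
  S[Y,Y] = ((-2)·(-2) + (-2)·(-2) + (1)·(1) + (4)·(4) + (-1)·(-1)) / 4 = 26/4 = 6.5

S is symmetric (S[j,i] = S[i,j]). Assembling:

S = [[5.8, -5],
 [-5, 6.5]]
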